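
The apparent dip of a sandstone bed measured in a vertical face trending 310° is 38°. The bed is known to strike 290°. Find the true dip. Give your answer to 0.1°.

66.4°

The section is 20° from the strike.
tan δ = tan α / sin β = tan 38° / sin 20° = 0.7813 / 0.3420 = 2.2843
true dip = arctan 2.2843 = 66.36°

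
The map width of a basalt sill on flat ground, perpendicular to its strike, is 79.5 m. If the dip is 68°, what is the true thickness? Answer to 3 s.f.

True thickness t = w · sin(dip) = 79.5 × sin 68°
t = 79.5 × 0.9272 = 73.711 m

73.7 m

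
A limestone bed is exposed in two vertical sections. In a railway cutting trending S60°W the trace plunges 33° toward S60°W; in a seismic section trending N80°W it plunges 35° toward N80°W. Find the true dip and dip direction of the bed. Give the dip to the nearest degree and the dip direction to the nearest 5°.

true dip 36°, dip direction 265°

Each apparent-dip line lies in the plane. As unit vectors (x east, y north, z up), v₁ plunges 33°→S60°W and v₂ plunges 35°→N80°W.
The plane normal is n = v₁ × v₂ ∝ (-0.318, -0.023, 0.442).
tan δ = √(n_x²+n_y²)/n_z = 0.319/0.442, so δ = 35.8°.
Dip direction = azimuth of (n_x, n_y) = atan2(-0.318, -0.023) = 266°.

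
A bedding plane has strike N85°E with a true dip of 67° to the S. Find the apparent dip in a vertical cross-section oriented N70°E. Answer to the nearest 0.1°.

The strike is N85°E and the section trends N70°E; the acute angle between them is β = 15°.
tan α = tan 67° × sin 15° = 2.3559 × 0.2588 = 0.6097
apparent dip = arctan 0.6097 = 31.37°

31.4°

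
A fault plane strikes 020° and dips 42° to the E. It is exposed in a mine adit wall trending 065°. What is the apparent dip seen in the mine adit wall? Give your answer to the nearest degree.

32°

Angle between strike (020°) and section (065°): β = 45°.
tan(apparent dip) = tan 42° · sin 45° = 0.6367
apparent dip = arctan 0.6367 = 32.48°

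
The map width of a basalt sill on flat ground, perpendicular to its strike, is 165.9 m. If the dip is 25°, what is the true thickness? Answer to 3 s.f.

True thickness t = w · sin(dip) = 165.9 × sin 25°
t = 165.9 × 0.4226 = 70.112 m

70.1 m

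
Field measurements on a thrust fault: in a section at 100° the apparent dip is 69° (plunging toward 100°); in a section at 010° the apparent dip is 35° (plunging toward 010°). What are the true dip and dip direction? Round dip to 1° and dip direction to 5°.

The two traces are lines in the plane: v₁ = (sin 100°·cos 69°, cos 100°·cos 69°, −sin 69°), v₂ = (sin 10°·cos 35°, cos 10°·cos 35°, −sin 35°).
The plane normal is n = v₁ × v₂ ∝ (0.789, 0.070, 0.294).
True dip = arccos(n_z / |n|) = arccos(0.3476) = 69.7°.
Dip direction = atan2(0.789, 0.070) = 85° (azimuth of n's horizontal projection).

true dip 70°, dip direction 085°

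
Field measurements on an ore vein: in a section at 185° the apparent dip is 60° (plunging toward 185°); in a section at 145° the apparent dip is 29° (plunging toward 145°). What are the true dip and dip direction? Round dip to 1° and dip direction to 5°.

Represent each trace as a vector plunging at its apparent dip toward its trend (east-north-up frame): v₁ = (-0.044, -0.498, -0.866), v₂ = (0.502, -0.716, -0.485).
Cross product v₁ × v₂ gives the pole to the plane: n ∝ (-0.379, -0.456, 0.281).
True dip = arccos(n_z / |n|) = arccos(0.4286) = 64.6°.
The horizontal component of n points toward azimuth atan2(n_x, n_y) = 220°, the dip direction.

true dip 65°, dip direction 220°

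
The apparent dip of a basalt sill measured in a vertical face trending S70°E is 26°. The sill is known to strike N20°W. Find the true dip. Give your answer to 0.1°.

32.5°

The section is 50° from the strike.
tan(true dip) = tan 26° / sin 50° = 0.6367
true dip = arctan 0.6367 = 32.48°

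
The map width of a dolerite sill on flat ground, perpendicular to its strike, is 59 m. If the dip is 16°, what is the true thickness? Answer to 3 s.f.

16.3 m

True thickness t = w · sin(dip) = 59 × sin 16°
t = 59 × 0.2756 = 16.263 m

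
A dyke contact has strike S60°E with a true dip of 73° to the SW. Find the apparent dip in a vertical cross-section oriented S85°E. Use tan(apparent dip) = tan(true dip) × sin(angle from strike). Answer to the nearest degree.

54°

The strike is S60°E and the section trends S85°E; the acute angle between them is β = 25°.
tan(apparent dip) = tan 73° · sin 25° = 1.3823
α = arctan(1.3823) = 54.12°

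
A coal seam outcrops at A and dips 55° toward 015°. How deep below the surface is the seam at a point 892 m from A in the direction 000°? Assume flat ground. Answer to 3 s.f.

The hole lies 15° from the dip direction, so the down-dip offset is 892 × cos 15° = 861.61 m.
Depth = down-dip offset × tan(dip) = 861.61 × tan 55° = 861.61 × 1.4281
Depth = 1230.50 m

1230 m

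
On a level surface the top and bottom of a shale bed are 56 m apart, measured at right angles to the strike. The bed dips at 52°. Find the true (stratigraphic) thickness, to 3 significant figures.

True thickness t = w · sin(dip) = 56 × sin 52°
t = 56 × 0.7880 = 44.129 m

44.1 m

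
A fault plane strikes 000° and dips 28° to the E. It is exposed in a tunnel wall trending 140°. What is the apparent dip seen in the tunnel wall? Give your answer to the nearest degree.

The strike is 000° and the section trends 140°; the acute angle between them is β = 40°.
tan(apparent dip) = tan 28° · sin 40° = 0.3418
α = arctan(0.3418) = 18.87°

19°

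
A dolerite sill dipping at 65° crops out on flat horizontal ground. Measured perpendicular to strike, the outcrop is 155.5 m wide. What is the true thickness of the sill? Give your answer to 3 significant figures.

141 m

True thickness t = w · sin(dip) = 155.5 × sin 65°
t = 155.5 × 0.9063 = 140.931 m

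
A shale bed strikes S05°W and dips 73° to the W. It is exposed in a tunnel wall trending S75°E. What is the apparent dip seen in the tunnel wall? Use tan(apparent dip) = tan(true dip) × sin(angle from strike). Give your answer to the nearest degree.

The strike is S05°W and the section trends S75°E; the acute angle between them is β = 80°.
tan(apparent dip) = tan 73° · sin 80° = 3.2212
apparent dip = arctan 3.2212 = 72.75°

73°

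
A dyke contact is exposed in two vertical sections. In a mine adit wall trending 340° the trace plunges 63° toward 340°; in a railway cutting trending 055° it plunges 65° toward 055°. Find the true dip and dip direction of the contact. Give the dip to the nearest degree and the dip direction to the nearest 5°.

The two traces are lines in the plane: v₁ = (sin 340°·cos 63°, cos 340°·cos 63°, −sin 63°), v₂ = (sin 55°·cos 65°, cos 55°·cos 65°, −sin 65°).
n = v₁ × v₂ = (0.171, 0.449, 0.185) (taken with n_z > 0).
Dip δ = arctan(|n_h|/n_z) = arctan(0.481/0.185) = 68.9°.
Dip direction = atan2(0.171, 0.449) = 21° (azimuth of n's horizontal projection).

true dip 69°, dip direction 020°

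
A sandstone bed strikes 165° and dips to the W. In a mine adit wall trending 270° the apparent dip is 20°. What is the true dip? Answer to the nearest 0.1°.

β = acute angle between strike 165° and section 270° = 75°.
tan(true dip) = tan 20° / sin 75° = 0.3768
δ = arctan(0.3768) = 20.65°

20.6°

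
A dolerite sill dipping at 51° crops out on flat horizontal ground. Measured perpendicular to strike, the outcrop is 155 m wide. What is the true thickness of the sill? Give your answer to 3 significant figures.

True thickness t = w · sin(dip) = 155 × sin 51°
t = 155 × 0.7771 = 120.458 m

120 m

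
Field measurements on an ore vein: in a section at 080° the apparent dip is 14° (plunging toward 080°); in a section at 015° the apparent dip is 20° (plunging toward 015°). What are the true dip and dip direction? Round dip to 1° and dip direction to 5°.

true dip 21°, dip direction 030°

Represent each trace as a vector plunging at its apparent dip toward its trend (east-north-up frame): v₁ = (0.956, 0.168, -0.242), v₂ = (0.243, 0.908, -0.342).
The plane normal is n = v₁ × v₂ ∝ (0.162, 0.268, 0.826).
Dip δ = arctan(|n_h|/n_z) = arctan(0.313/0.826) = 20.8°.
Dip direction = azimuth of (n_x, n_y) = atan2(0.162, 0.268) = 31°.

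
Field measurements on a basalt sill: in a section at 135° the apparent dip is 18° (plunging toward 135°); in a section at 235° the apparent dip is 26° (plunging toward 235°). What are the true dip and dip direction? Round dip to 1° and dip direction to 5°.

Represent each trace as a vector plunging at its apparent dip toward its trend (east-north-up frame): v₁ = (0.672, -0.672, -0.309), v₂ = (-0.736, -0.516, -0.438).
Cross product v₁ × v₂ gives the pole to the plane: n ∝ (-0.135, -0.522, 0.842).
True dip = arccos(n_z / |n|) = arccos(0.8419) = 32.7°.
Dip direction = atan2(-0.135, -0.522) = 195° (azimuth of n's horizontal projection).

true dip 33°, dip direction 195°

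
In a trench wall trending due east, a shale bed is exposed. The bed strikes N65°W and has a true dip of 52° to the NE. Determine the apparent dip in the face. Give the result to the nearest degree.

The strike is N65°W and the section trends due east; the acute angle between them is β = 25°.
tan(apparent dip) = tan 52° · sin 25° = 0.5409
α = arctan(0.5409) = 28.41°

28°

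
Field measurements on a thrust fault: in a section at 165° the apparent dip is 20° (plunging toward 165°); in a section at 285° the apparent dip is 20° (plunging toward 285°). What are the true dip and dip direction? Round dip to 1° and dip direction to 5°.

Represent each trace as a vector plunging at its apparent dip toward its trend (east-north-up frame): v₁ = (0.243, -0.908, -0.342), v₂ = (-0.908, 0.243, -0.342).
The plane normal is n = v₁ × v₂ ∝ (-0.394, -0.394, 0.765).
True dip = arccos(n_z / |n|) = arccos(0.8085) = 36.1°.
Dip direction = atan2(-0.394, -0.394) = 225° (azimuth of n's horizontal projection).

true dip 36°, dip direction 225°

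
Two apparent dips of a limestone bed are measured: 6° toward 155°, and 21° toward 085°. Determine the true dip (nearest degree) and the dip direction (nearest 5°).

The two traces are lines in the plane: v₁ = (sin 155°·cos 6°, cos 155°·cos 6°, −sin 6°), v₂ = (sin 85°·cos 21°, cos 85°·cos 21°, −sin 21°).
The plane normal is n = v₁ × v₂ ∝ (0.332, 0.053, 0.872).
tan δ = √(n_x²+n_y²)/n_z = 0.336/0.872, so δ = 21.1°.
Dip direction = azimuth of (n_x, n_y) = atan2(0.332, 0.053) = 81°.

true dip 21°, dip direction 080°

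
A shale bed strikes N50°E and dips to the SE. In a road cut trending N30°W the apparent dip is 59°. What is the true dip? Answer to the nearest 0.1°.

59.4°

The section is 80° from the strike.
tan δ = tan α / sin β = tan 59° / sin 80° = 1.6643 / 0.9848 = 1.6900
true dip = arctan 1.6900 = 59.39°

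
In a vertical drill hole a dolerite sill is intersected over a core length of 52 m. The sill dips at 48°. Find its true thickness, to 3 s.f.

34.8 m

True thickness t = h · cos(dip) = 52 × cos 48°
t = 52 × 0.6691 = 34.795 m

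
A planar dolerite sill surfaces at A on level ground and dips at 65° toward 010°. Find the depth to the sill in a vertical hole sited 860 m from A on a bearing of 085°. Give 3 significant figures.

The hole lies 75° from the dip direction, so the down-dip offset is 860 × cos 75° = 222.58 m.
Depth = down-dip offset × tan(dip) = 222.58 × tan 65° = 222.58 × 2.1445
Depth = 477.33 m

477 m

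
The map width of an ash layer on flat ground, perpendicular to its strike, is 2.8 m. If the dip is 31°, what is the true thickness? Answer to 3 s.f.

True thickness t = w · sin(dip) = 2.8 × sin 31°
t = 2.8 × 0.5150 = 1.442 m

1.44 m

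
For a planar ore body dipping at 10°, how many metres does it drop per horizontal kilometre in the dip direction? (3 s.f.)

drop per km = 1000 × tan 10° = 1000 × 0.1763

176 m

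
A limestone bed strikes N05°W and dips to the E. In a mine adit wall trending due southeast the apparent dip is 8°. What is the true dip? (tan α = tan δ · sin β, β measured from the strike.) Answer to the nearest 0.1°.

12.3°

β = acute angle between strike N05°W and section due southeast = 40°.
tan(true dip) = tan 8° / sin 40° = 0.2186
δ = arctan(0.2186) = 12.33°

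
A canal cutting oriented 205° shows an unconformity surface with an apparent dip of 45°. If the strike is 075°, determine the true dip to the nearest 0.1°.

The section is 50° from the strike.
tan δ = tan α / sin β = tan 45° / sin 50° = 1.0000 / 0.7660 = 1.3054
true dip = arctan 1.3054 = 52.55°

52.5°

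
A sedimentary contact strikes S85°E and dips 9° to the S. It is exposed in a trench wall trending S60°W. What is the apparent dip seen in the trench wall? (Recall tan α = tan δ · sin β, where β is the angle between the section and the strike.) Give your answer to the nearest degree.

5°

Angle between strike (S85°E) and section (S60°W): β = 35°.
tan(apparent dip) = tan 9° · sin 35° = 0.0908
α = arctan(0.0908) = 5.19°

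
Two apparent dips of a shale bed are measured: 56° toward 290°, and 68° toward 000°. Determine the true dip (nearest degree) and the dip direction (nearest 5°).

Represent each trace as a vector plunging at its apparent dip toward its trend (east-north-up frame): v₁ = (-0.525, 0.191, -0.829), v₂ = (0.000, 0.375, -0.927).
The plane normal is n = v₁ × v₂ ∝ (-0.133, 0.487, 0.197).
Dip δ = arctan(|n_h|/n_z) = arctan(0.505/0.197) = 68.7°.
Dip direction = azimuth of (n_x, n_y) = atan2(-0.133, 0.487) = 345°.

true dip 69°, dip direction 345°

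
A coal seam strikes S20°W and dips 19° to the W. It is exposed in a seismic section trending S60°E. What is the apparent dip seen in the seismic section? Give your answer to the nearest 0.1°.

18.7°

The section lies 80° from the strike.
tan(apparent dip) = tan 19° · sin 80° = 0.3391
apparent dip = arctan 0.3391 = 18.73°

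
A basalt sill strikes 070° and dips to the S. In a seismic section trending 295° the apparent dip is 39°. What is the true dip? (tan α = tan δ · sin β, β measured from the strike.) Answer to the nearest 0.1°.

The section is 45° from the strike.
tan(true dip) = tan 39° / sin 45° = 1.1452
true dip = arctan 1.1452 = 48.87°

48.9°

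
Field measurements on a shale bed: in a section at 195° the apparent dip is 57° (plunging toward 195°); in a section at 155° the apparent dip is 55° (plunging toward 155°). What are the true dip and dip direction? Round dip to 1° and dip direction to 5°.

The two traces are lines in the plane: v₁ = (sin 195°·cos 57°, cos 195°·cos 57°, −sin 57°), v₂ = (sin 155°·cos 55°, cos 155°·cos 55°, −sin 55°).
The plane normal is n = v₁ × v₂ ∝ (-0.005, -0.319, 0.201).
Dip δ = arctan(|n_h|/n_z) = arctan(0.319/0.201) = 57.8°.
Dip direction = atan2(-0.005, -0.319) = 181° (azimuth of n's horizontal projection).

true dip 58°, dip direction 180°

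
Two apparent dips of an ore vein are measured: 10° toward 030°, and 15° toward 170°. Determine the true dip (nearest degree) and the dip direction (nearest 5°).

The two traces are lines in the plane: v₁ = (sin 30°·cos 10°, cos 30°·cos 10°, −sin 10°), v₂ = (sin 170°·cos 15°, cos 170°·cos 15°, −sin 15°).
Cross product v₁ × v₂ gives the pole to the plane: n ∝ (0.386, -0.098, 0.611).
True dip = arccos(n_z / |n|) = arccos(0.8379) = 33.1°.
The horizontal component of n points toward azimuth atan2(n_x, n_y) = 104°, the dip direction.

true dip 33°, dip direction 105°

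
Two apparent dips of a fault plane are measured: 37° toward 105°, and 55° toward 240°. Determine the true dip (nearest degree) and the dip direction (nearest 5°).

true dip 71°, dip direction 180°

The two traces are lines in the plane: v₁ = (sin 105°·cos 37°, cos 105°·cos 37°, −sin 37°), v₂ = (sin 240°·cos 55°, cos 240°·cos 55°, −sin 55°).
The plane normal is n = v₁ × v₂ ∝ (0.003, -0.931, 0.324).
True dip = arccos(n_z / |n|) = arccos(0.3286) = 70.8°.
Dip direction = azimuth of (n_x, n_y) = atan2(0.003, -0.931) = 180°.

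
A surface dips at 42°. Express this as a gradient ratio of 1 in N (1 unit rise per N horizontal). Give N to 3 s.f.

1 : N means tan θ = 1/N, so N = 1/tan 42° = 1/0.9004

1 in 1.11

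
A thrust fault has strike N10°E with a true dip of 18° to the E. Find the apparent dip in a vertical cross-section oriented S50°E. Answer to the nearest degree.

The strike is N10°E and the section trends S50°E; the acute angle between them is β = 60°.
tan α = tan 18° × sin 60° = 0.3249 × 0.8660 = 0.2814
α = arctan(0.2814) = 15.72°

16°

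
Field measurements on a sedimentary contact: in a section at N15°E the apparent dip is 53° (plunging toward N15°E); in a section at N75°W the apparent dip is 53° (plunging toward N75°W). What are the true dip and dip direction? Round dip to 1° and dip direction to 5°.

Represent each trace as a vector plunging at its apparent dip toward its trend (east-north-up frame): v₁ = (0.156, 0.581, -0.799), v₂ = (-0.581, 0.156, -0.799).
n = v₁ × v₂ = (-0.340, 0.589, 0.362) (taken with n_z > 0).
Dip δ = arctan(|n_h|/n_z) = arctan(0.680/0.362) = 61.9°.
Dip direction = azimuth of (n_x, n_y) = atan2(-0.340, 0.589) = 330°.

true dip 62°, dip direction 330°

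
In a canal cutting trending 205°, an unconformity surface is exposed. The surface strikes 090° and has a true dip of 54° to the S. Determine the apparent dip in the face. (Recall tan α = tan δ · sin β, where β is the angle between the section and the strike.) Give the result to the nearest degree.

The strike is 090° and the section trends 205°; the acute angle between them is β = 65°.
tan(apparent dip) = tan 54° · sin 65° = 1.2474
α = arctan(1.2474) = 51.28°

51°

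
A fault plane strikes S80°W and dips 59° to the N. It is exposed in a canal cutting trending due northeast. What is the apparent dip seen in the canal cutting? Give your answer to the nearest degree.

44°

The strike is S80°W and the section trends due northeast; the acute angle between them is β = 35°.
tan α = tan 59° × sin 35° = 1.6643 × 0.5736 = 0.9546
α = arctan(0.9546) = 43.67°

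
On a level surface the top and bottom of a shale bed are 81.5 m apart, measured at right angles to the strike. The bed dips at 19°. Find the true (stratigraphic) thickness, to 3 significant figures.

True thickness t = w · sin(dip) = 81.5 × sin 19°
t = 81.5 × 0.3256 = 26.534 m

26.5 m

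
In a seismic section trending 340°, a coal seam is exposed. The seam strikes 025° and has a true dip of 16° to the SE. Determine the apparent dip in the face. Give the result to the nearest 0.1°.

11.5°

Angle between strike (025°) and section (340°): β = 45°.
tan α = tan 16° × sin 45° = 0.2867 × 0.7071 = 0.2028
apparent dip = arctan 0.2028 = 11.46°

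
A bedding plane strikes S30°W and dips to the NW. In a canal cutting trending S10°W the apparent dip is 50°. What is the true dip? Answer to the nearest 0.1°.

74.0°

β = acute angle between strike S30°W and section S10°W = 20°.
tan δ = tan α / sin β = tan 50° / sin 20° = 1.1918 / 0.3420 = 3.4845
δ = arctan(3.4845) = 73.99°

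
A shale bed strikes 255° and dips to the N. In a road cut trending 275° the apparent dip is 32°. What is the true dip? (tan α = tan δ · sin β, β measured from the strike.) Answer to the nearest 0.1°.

61.3°

The section is 20° from the strike.
tan δ = tan α / sin β = tan 32° / sin 20° = 0.6249 / 0.3420 = 1.8270
δ = arctan(1.8270) = 61.31°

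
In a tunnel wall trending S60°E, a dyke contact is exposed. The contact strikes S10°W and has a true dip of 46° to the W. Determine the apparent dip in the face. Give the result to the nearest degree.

The strike is S10°W and the section trends S60°E; the acute angle between them is β = 70°.
tan α = tan 46° × sin 70° = 1.0355 × 0.9397 = 0.9731
α = arctan(0.9731) = 44.22°

44°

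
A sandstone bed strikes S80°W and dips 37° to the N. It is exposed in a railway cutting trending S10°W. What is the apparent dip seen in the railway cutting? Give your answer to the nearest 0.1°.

The strike is S80°W and the section trends S10°W; the acute angle between them is β = 70°.
tan(apparent dip) = tan 37° · sin 70° = 0.7081
α = arctan(0.7081) = 35.30°

35.3°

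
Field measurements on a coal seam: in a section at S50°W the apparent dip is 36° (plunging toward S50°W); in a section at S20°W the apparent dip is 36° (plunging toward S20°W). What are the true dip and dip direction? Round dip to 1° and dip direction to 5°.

true dip 37°, dip direction 215°

Each apparent-dip line lies in the plane. As unit vectors (x east, y north, z up), v₁ plunges 36°→S50°W and v₂ plunges 36°→S20°W.
n = v₁ × v₂ = (-0.141, -0.202, 0.327) (taken with n_z > 0).
True dip = arccos(n_z / |n|) = arccos(0.7992) = 36.9°.
Dip direction = atan2(-0.141, -0.202) = 215° (azimuth of n's horizontal projection).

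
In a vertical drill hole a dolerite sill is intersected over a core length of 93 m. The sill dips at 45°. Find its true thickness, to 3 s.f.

True thickness t = h · cos(dip) = 93 × cos 45°
t = 93 × 0.7071 = 65.761 m

65.8 m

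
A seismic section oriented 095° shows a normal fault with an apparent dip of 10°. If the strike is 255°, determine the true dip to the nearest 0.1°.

27.3°

The section is 20° from the strike.
tan δ = tan α / sin β = tan 10° / sin 20° = 0.1763 / 0.3420 = 0.5155
true dip = arctan 0.5155 = 27.27°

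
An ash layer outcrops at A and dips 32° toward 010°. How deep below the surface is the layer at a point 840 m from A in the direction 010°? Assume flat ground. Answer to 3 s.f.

The hole is directly down-dip from the outcrop, so the down-dip offset is 840 m.
Depth = down-dip offset × tan(dip) = 840.00 × tan 32° = 840.00 × 0.6249
Depth = 524.89 m

525 m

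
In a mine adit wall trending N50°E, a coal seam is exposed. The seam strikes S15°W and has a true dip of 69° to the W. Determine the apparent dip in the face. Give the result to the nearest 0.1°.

56.2°

The section lies 35° from the strike.
tan α = tan 69° × sin 35° = 2.6051 × 0.5736 = 1.4942
α = arctan(1.4942) = 56.21°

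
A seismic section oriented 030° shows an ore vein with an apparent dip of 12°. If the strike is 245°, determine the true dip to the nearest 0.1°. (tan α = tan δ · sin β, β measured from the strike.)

20.3°

β = acute angle between strike 245° and section 030° = 35°.
tan(true dip) = tan 12° / sin 35° = 0.3706
true dip = arctan 0.3706 = 20.33°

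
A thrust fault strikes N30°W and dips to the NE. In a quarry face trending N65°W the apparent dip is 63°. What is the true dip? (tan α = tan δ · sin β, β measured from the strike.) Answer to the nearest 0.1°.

The section is 35° from the strike.
tan δ = tan α / sin β = tan 63° / sin 35° = 1.9626 / 0.5736 = 3.4217
true dip = arctan 3.4217 = 73.71°

73.7°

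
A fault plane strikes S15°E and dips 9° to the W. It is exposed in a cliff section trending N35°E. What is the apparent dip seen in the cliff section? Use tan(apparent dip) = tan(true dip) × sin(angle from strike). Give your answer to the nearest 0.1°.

Angle between strike (S15°E) and section (N35°E): β = 50°.
tan α = tan 9° × sin 50° = 0.1584 × 0.7660 = 0.1213
apparent dip = arctan 0.1213 = 6.92°

6.9°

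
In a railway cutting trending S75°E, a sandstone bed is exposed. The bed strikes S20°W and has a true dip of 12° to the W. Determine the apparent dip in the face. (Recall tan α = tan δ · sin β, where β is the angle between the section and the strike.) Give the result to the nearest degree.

The strike is S20°W and the section trends S75°E; the acute angle between them is β = 85°.
tan α = tan 12° × sin 85° = 0.2126 × 0.9962 = 0.2117
α = arctan(0.2117) = 11.96°

12°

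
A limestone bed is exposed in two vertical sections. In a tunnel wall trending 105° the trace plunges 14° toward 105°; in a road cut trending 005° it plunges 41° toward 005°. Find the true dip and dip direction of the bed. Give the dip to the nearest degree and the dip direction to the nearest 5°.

true dip 44°, dip direction 030°

Each apparent-dip line lies in the plane. As unit vectors (x east, y north, z up), v₁ plunges 14°→105° and v₂ plunges 41°→005°.
The plane normal is n = v₁ × v₂ ∝ (0.347, 0.599, 0.721).
True dip = arccos(n_z / |n|) = arccos(0.7215) = 43.8°.
The horizontal component of n points toward azimuth atan2(n_x, n_y) = 30°, the dip direction.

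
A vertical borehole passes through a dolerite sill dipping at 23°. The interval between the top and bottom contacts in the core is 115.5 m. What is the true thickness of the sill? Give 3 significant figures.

True thickness t = h · cos(dip) = 115.5 × cos 23°
t = 115.5 × 0.9205 = 106.318 m

106 m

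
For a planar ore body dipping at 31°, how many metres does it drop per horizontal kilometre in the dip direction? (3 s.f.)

drop per km = 1000 × tan 31° = 1000 × 0.6009

601 m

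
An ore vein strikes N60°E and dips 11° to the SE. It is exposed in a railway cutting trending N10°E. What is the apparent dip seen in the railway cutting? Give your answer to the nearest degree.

Angle between strike (N60°E) and section (N10°E): β = 50°.
tan α = tan 11° × sin 50° = 0.1944 × 0.7660 = 0.1489
α = arctan(0.1489) = 8.47°

8°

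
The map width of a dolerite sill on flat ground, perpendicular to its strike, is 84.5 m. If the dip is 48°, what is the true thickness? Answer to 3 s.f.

True thickness t = w · sin(dip) = 84.5 × sin 48°
t = 84.5 × 0.7431 = 62.796 m

62.8 m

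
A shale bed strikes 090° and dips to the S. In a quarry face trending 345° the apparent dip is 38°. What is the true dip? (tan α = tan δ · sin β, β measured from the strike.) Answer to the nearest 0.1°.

β = acute angle between strike 090° and section 345° = 75°.
tan(true dip) = tan 38° / sin 75° = 0.8088
true dip = arctan 0.8088 = 38.97°

39.0°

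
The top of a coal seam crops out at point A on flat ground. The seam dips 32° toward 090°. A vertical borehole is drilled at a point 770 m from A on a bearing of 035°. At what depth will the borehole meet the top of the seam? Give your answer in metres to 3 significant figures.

The hole lies 55° from the dip direction, so the down-dip offset is 770 × cos 55° = 441.65 m.
Depth = down-dip offset × tan(dip) = 441.65 × tan 32° = 441.65 × 0.6249
Depth = 275.98 m

276 m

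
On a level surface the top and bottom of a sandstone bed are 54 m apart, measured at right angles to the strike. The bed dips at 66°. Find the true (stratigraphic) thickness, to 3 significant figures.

49.3 m

True thickness t = w · sin(dip) = 54 × sin 66°
t = 54 × 0.9135 = 49.331 m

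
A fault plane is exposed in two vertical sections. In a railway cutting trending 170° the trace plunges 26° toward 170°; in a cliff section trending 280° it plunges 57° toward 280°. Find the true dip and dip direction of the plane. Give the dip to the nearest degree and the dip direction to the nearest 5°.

Represent each trace as a vector plunging at its apparent dip toward its trend (east-north-up frame): v₁ = (0.156, -0.885, -0.438), v₂ = (-0.536, 0.095, -0.839).
Cross product v₁ × v₂ gives the pole to the plane: n ∝ (-0.784, -0.366, 0.460).
True dip = arccos(n_z / |n|) = arccos(0.4695) = 62.0°.
Dip direction = azimuth of (n_x, n_y) = atan2(-0.784, -0.366) = 245°.

true dip 62°, dip direction 245°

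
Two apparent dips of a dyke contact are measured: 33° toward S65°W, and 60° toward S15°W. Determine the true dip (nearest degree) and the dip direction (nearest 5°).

The two traces are lines in the plane: v₁ = (sin 245°·cos 33°, cos 245°·cos 33°, −sin 33°), v₂ = (sin 195°·cos 60°, cos 195°·cos 60°, −sin 60°).
Cross product v₁ × v₂ gives the pole to the plane: n ∝ (0.044, -0.588, 0.321).
tan δ = √(n_x²+n_y²)/n_z = 0.589/0.321, so δ = 61.4°.
Dip direction = atan2(0.044, -0.588) = 176° (azimuth of n's horizontal projection).

true dip 61°, dip direction 175°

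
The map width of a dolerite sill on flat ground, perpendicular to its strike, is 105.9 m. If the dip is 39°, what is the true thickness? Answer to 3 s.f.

True thickness t = w · sin(dip) = 105.9 × sin 39°
t = 105.9 × 0.6293 = 66.645 m

66.6 m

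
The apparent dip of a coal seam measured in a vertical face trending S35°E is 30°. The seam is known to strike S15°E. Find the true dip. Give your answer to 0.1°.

The section is 20° from the strike.
tan(true dip) = tan 30° / sin 20° = 1.6881
δ = arctan(1.6881) = 59.36°

59.4°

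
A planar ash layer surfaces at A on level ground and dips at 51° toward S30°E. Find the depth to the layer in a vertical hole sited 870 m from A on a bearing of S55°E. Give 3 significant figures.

974 m

The hole lies 25° from the dip direction, so the down-dip offset is 870 × cos 25° = 788.49 m.
Depth = down-dip offset × tan(dip) = 788.49 × tan 51° = 788.49 × 1.2349
Depth = 973.70 m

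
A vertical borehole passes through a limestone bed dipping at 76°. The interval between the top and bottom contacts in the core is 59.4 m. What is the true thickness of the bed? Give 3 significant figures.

True thickness t = h · cos(dip) = 59.4 × cos 76°
t = 59.4 × 0.2419 = 14.370 m

14.4 m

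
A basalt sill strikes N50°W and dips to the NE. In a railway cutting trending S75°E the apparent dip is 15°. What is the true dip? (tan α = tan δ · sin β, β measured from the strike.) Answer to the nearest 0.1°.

β = acute angle between strike N50°W and section S75°E = 25°.
tan(true dip) = tan 15° / sin 25° = 0.6340
δ = arctan(0.6340) = 32.38°

32.4°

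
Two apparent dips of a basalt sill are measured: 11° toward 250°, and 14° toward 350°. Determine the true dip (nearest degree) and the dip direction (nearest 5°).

Each apparent-dip line lies in the plane. As unit vectors (x east, y north, z up), v₁ plunges 11°→250° and v₂ plunges 14°→350°.
The plane normal is n = v₁ × v₂ ∝ (-0.264, 0.191, 0.938).
True dip = arccos(n_z / |n|) = arccos(0.9447) = 19.1°.
Dip direction = atan2(-0.264, 0.191) = 306° (azimuth of n's horizontal projection).

true dip 19°, dip direction 305°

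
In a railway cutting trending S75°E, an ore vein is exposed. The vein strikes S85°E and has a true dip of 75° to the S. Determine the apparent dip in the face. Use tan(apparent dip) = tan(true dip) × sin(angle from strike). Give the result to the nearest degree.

The strike is S85°E and the section trends S75°E; the acute angle between them is β = 10°.
tan(apparent dip) = tan 75° · sin 10° = 0.6481
apparent dip = arctan 0.6481 = 32.95°

33°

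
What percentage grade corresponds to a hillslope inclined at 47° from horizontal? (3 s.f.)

grade % = 100 × tan 47° = 100 × 1.0724

107%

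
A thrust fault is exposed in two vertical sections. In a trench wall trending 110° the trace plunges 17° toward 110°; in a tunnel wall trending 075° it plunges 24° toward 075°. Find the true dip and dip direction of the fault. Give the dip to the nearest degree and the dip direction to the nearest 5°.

The two traces are lines in the plane: v₁ = (sin 110°·cos 17°, cos 110°·cos 17°, −sin 17°), v₂ = (sin 75°·cos 24°, cos 75°·cos 24°, −sin 24°).
The plane normal is n = v₁ × v₂ ∝ (0.202, 0.108, 0.501).
True dip = arccos(n_z / |n|) = arccos(0.9095) = 24.6°.
The horizontal component of n points toward azimuth atan2(n_x, n_y) = 62°, the dip direction.

true dip 25°, dip direction 060°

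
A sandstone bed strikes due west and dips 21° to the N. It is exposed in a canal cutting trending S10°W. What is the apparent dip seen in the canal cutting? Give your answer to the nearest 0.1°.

The strike is due west and the section trends S10°W; the acute angle between them is β = 80°.
tan(apparent dip) = tan 21° · sin 80° = 0.3780
α = arctan(0.3780) = 20.71°

20.7°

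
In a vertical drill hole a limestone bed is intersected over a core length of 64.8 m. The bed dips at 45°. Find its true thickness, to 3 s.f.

True thickness t = h · cos(dip) = 64.8 × cos 45°
t = 64.8 × 0.7071 = 45.821 m

45.8 m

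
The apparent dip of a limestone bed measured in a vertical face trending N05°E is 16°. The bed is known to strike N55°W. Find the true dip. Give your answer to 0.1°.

The section is 60° from the strike.
tan δ = tan α / sin β = tan 16° / sin 60° = 0.2867 / 0.8660 = 0.3311
true dip = arctan 0.3311 = 18.32°

18.3°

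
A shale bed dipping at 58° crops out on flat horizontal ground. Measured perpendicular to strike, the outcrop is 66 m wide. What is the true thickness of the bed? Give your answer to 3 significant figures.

True thickness t = w · sin(dip) = 66 × sin 58°
t = 66 × 0.8480 = 55.971 m

56.0 m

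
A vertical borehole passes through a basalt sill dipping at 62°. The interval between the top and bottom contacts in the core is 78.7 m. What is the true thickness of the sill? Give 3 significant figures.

36.9 m

True thickness t = h · cos(dip) = 78.7 × cos 62°
t = 78.7 × 0.4695 = 36.947 m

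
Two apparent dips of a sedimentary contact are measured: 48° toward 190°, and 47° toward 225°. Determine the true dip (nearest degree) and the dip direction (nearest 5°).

Each apparent-dip line lies in the plane. As unit vectors (x east, y north, z up), v₁ plunges 48°→190° and v₂ plunges 47°→225°.
The plane normal is n = v₁ × v₂ ∝ (-0.124, -0.273, 0.262).
Dip δ = arctan(|n_h|/n_z) = arctan(0.300/0.262) = 48.9°.
Dip direction = azimuth of (n_x, n_y) = atan2(-0.124, -0.273) = 204°.

true dip 49°, dip direction 205°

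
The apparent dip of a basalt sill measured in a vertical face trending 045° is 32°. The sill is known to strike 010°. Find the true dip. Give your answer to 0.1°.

β = acute angle between strike 010° and section 045° = 35°.
tan δ = tan α / sin β = tan 32° / sin 35° = 0.6249 / 0.5736 = 1.0894
true dip = arctan 1.0894 = 47.45°

47.5°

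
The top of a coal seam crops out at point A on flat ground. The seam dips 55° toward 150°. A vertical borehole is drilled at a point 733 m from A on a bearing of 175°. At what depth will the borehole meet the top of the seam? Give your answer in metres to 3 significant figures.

The hole lies 25° from the dip direction, so the down-dip offset is 733 × cos 25° = 664.32 m.
Depth = down-dip offset × tan(dip) = 664.32 × tan 55° = 664.32 × 1.4281
Depth = 948.75 m

949 m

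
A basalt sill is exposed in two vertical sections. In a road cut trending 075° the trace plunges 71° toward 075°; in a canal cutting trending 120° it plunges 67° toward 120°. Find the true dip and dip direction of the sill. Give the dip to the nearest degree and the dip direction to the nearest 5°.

true dip 71°, dip direction 085°

Represent each trace as a vector plunging at its apparent dip toward its trend (east-north-up frame): v₁ = (0.314, 0.084, -0.946), v₂ = (0.338, -0.195, -0.921).
Cross product v₁ × v₂ gives the pole to the plane: n ∝ (0.262, 0.030, 0.090).
Dip δ = arctan(|n_h|/n_z) = arctan(0.264/0.090) = 71.2°.
Dip direction = atan2(0.262, 0.030) = 83° (azimuth of n's horizontal projection).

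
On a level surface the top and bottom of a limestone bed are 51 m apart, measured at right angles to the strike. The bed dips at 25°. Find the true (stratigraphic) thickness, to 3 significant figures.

True thickness t = w · sin(dip) = 51 × sin 25°
t = 51 × 0.4226 = 21.554 m

21.6 m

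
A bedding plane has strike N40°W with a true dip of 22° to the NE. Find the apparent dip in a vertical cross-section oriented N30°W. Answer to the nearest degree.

The strike is N40°W and the section trends N30°W; the acute angle between them is β = 10°.
tan(apparent dip) = tan 22° · sin 10° = 0.0702
apparent dip = arctan 0.0702 = 4.01°

4°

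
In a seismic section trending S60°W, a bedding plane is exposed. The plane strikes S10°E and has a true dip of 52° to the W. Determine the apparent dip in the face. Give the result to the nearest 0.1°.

The strike is S10°E and the section trends S60°W; the acute angle between them is β = 70°.
tan α = tan 52° × sin 70° = 1.2799 × 0.9397 = 1.2028
apparent dip = arctan 1.2028 = 50.26°

50.3°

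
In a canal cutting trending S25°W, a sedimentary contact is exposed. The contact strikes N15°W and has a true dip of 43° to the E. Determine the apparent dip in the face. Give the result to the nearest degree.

The strike is N15°W and the section trends S25°W; the acute angle between them is β = 40°.
tan(apparent dip) = tan 43° · sin 40° = 0.5994
α = arctan(0.5994) = 30.94°

31°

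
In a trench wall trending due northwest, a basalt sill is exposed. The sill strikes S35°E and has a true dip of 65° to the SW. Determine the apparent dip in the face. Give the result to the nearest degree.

The section lies 10° from the strike.
tan(apparent dip) = tan 65° · sin 10° = 0.3724
α = arctan(0.3724) = 20.42°

20°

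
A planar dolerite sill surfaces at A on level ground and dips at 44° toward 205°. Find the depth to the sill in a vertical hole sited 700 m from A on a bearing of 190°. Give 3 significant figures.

The hole lies 15° from the dip direction, so the down-dip offset is 700 × cos 15° = 676.15 m.
Depth = down-dip offset × tan(dip) = 676.15 × tan 44° = 676.15 × 0.9657
Depth = 652.95 m

653 m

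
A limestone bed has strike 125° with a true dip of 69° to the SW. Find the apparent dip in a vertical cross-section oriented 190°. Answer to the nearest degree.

Angle between strike (125°) and section (190°): β = 65°.
tan α = tan 69° × sin 65° = 2.6051 × 0.9063 = 2.3610
apparent dip = arctan 2.3610 = 67.05°

67°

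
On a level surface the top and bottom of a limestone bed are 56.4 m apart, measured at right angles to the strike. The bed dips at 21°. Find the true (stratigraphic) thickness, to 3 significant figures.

20.2 m

True thickness t = w · sin(dip) = 56.4 × sin 21°
t = 56.4 × 0.3584 = 20.212 m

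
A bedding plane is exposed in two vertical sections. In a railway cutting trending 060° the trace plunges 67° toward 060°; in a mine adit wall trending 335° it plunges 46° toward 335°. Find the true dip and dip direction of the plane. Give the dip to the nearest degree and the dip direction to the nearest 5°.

Represent each trace as a vector plunging at its apparent dip toward its trend (east-north-up frame): v₁ = (0.338, 0.195, -0.921), v₂ = (-0.294, 0.630, -0.719).
n = v₁ × v₂ = (0.439, 0.514, 0.270) (taken with n_z > 0).
tan δ = √(n_x²+n_y²)/n_z = 0.676/0.270, so δ = 68.2°.
Dip direction = atan2(0.439, 0.514) = 41° (azimuth of n's horizontal projection).

true dip 68°, dip direction 040°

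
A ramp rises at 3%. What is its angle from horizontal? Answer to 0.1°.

tan θ = 3/100 = 0.0300
θ = arctan(0.0300) = 1.72°

1.7°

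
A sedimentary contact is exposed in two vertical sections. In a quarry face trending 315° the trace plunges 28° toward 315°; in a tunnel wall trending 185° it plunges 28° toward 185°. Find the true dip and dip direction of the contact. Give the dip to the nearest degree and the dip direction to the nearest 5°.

Each apparent-dip line lies in the plane. As unit vectors (x east, y north, z up), v₁ plunges 28°→315° and v₂ plunges 28°→185°.
Cross product v₁ × v₂ gives the pole to the plane: n ∝ (-0.706, -0.257, 0.597).
tan δ = √(n_x²+n_y²)/n_z = 0.751/0.597, so δ = 51.5°.
Dip direction = azimuth of (n_x, n_y) = atan2(-0.706, -0.257) = 250°.

true dip 52°, dip direction 250°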